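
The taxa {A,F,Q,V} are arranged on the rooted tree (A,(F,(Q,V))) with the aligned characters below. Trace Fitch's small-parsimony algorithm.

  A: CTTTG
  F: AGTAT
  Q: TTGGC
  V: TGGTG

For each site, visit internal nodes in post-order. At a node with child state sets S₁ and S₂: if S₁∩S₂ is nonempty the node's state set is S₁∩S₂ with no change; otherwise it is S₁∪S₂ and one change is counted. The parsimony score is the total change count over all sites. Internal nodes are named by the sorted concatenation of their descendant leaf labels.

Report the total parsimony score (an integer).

site 0, node QV: Q={T} ∩ V={T} → {T} (+0)
site 0, node FQV: F={A} ∪ QV={T} → {A,T} (+1)
site 0, node AFQV: A={C} ∪ FQV={A,T} → {A,C,T} (+1)
site 1, node QV: Q={T} ∪ V={G} → {G,T} (+1)
site 1, node FQV: F={G} ∩ QV={G,T} → {G} (+0)
site 1, node AFQV: A={T} ∪ FQV={G} → {G,T} (+1)
site 2, node QV: Q={G} ∩ V={G} → {G} (+0)
site 2, node FQV: F={T} ∪ QV={G} → {G,T} (+1)
site 2, node AFQV: A={T} ∩ FQV={G,T} → {T} (+0)
site 3, node QV: Q={G} ∪ V={T} → {G,T} (+1)
site 3, node FQV: F={A} ∪ QV={G,T} → {A,G,T} (+1)
site 3, node AFQV: A={T} ∩ FQV={A,G,T} → {T} (+0)
site 4, node QV: Q={C} ∪ V={G} → {C,G} (+1)
site 4, node FQV: F={T} ∪ QV={C,G} → {C,G,T} (+1)
site 4, node AFQV: A={G} ∩ FQV={C,G,T} → {G} (+0)
per-site changes: [2, 2, 1, 2, 2]; total = 9

9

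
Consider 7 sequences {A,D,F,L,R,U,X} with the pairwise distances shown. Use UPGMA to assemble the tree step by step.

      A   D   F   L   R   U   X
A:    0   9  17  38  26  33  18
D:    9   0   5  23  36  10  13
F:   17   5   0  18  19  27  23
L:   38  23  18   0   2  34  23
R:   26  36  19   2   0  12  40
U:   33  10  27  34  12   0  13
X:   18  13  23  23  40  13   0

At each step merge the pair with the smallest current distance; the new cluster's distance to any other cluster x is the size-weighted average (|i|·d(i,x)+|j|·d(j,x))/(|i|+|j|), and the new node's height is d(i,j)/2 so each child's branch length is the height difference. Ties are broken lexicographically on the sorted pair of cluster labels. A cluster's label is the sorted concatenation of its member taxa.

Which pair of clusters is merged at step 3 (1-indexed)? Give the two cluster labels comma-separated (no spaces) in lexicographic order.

step 1: merge (L,R) at d=2; branch lengths L→1, R→1; new cluster LR
  updated: d(A,LR)=32, d(D,LR)=59/2, d(F,LR)=37/2, d(LR,U)=23, d(LR,X)=63/2
step 2: merge (D,F) at d=5; branch lengths D→5/2, F→5/2; new cluster DF
  updated: d(A,DF)=13, d(DF,LR)=24, d(DF,U)=37/2, d(DF,X)=18
step 3: merge (A,DF) at d=13; branch lengths A→13/2, DF→4; new cluster ADF
  updated: d(ADF,LR)=80/3, d(ADF,U)=70/3, d(ADF,X)=18
step 4: merge (U,X) at d=13; branch lengths U→13/2, X→13/2; new cluster UX
  updated: d(ADF,UX)=62/3, d(LR,UX)=109/4
step 5: merge (ADF,UX) at d=62/3; branch lengths ADF→23/6, UX→23/6; new cluster ADFUX
  updated: d(ADFUX,LR)=269/10
step 6: merge (ADFUX,LR) at d=269/10; branch lengths ADFUX→187/60, LR→249/20; new cluster ADFLRUX
final tree: (((A:13/2,(D:5/2,F:5/2):4):23/6,(U:13/2,X:13/2):23/6):187/60,(L:1,R:1):249/20)
total length: 806/15

A,DF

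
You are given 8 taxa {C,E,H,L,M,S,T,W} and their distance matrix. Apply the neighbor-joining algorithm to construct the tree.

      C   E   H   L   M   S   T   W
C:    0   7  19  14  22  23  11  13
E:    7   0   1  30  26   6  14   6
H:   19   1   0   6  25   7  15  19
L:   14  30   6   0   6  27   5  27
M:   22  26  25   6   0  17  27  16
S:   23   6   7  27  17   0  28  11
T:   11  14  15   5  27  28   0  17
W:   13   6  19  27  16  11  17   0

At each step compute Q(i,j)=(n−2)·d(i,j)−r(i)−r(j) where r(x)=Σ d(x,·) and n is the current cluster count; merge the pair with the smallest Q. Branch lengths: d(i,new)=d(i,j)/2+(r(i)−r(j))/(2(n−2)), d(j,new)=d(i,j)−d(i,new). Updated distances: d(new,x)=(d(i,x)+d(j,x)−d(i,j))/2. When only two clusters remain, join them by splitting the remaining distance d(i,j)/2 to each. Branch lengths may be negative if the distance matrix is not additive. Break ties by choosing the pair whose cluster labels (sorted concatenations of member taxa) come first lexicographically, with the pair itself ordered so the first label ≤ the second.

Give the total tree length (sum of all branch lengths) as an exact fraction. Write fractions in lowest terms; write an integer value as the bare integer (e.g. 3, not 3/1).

1. join L+M (d=6, Q=-218) ⇒ LM; edges |L|=1, |M|=5
  updated: d(C,LM)=15, d(E,LM)=25, d(H,LM)=25/2, d(LM,S)=19, d(LM,T)=13, d(LM,W)=37/2
2. join LM+T (d=13, Q=-136) ⇒ LMT; edges |LM|=7, |T|=6
  updated: d(C,LMT)=13/2, d(E,LMT)=13, d(H,LMT)=29/4, d(LMT,S)=17, d(LMT,W)=45/4
3. join C+LMT (d=13/2, Q=-195/2) ⇒ CLMT; edges |C|=79/16, |LMT|=25/16
  updated: d(CLMT,E)=27/4, d(CLMT,H)=79/8, d(CLMT,S)=67/4, d(CLMT,W)=71/8
4. join CLMT+W (d=71/8, Q=-121/2) ⇒ CLMTW; edges |CLMT|=4, |W|=39/8
  updated: d(CLMTW,E)=31/16, d(CLMTW,H)=10, d(CLMTW,S)=151/16
5. join CLMTW+E (d=31/16, Q=-423/16) ⇒ CELMTW; edges |CLMTW|=261/64, |E|=-137/64
  updated: d(CELMTW,H)=145/32, d(CELMTW,S)=27/4
6. join CELMTW+H (d=145/32, Q=-585/32) ⇒ CEHLMTW; edges |CELMTW|=137/64, |H|=153/64
  updated: d(CEHLMTW,S)=295/64
7. join CEHLMTW+S (d=295/64) ⇒ CEHLMSTW; edges |CEHLMTW|=295/128, |S|=295/128
final tree: (((((C:79/16,((L:1,M:5):7,T:6):25/16):4,W:39/8):261/64,E:-137/64):137/64,H:153/64):295/128,S:295/128)
total length: 2909/64

2909/64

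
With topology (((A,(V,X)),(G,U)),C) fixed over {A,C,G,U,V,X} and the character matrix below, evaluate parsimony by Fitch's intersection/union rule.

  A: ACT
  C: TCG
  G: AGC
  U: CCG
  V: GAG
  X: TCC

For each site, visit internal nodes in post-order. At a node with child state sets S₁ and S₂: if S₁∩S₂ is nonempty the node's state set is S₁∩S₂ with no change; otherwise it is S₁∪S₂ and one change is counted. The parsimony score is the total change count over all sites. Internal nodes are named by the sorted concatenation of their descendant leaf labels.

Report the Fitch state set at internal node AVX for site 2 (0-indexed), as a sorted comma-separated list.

[col 0] VX: children V:{G}, X:{T} ∪→ {G,T}; cost 1
[col 0] AVX: children A:{A}, VX:{G,T} ∪→ {A,G,T}; cost 1
[col 0] GU: children G:{A}, U:{C} ∪→ {A,C}; cost 1
[col 0] AGUVX: children AVX:{A,G,T}, GU:{A,C} ∩→ {A}; cost 0
[col 0] ACGUVX: children AGUVX:{A}, C:{T} ∪→ {A,T}; cost 1
[col 1] VX: children V:{A}, X:{C} ∪→ {A,C}; cost 1
[col 1] AVX: children A:{C}, VX:{A,C} ∩→ {C}; cost 0
[col 1] GU: children G:{G}, U:{C} ∪→ {C,G}; cost 1
[col 1] AGUVX: children AVX:{C}, GU:{C,G} ∩→ {C}; cost 0
[col 1] ACGUVX: children AGUVX:{C}, C:{C} ∩→ {C}; cost 0
[col 2] VX: children V:{G}, X:{C} ∪→ {C,G}; cost 1
[col 2] AVX: children A:{T}, VX:{C,G} ∪→ {C,G,T}; cost 1
[col 2] GU: children G:{C}, U:{G} ∪→ {C,G}; cost 1
[col 2] AGUVX: children AVX:{C,G,T}, GU:{C,G} ∩→ {C,G}; cost 0
[col 2] ACGUVX: children AGUVX:{C,G}, C:{G} ∩→ {G}; cost 0
per-site changes: [4, 2, 3]; total = 9

C,G,T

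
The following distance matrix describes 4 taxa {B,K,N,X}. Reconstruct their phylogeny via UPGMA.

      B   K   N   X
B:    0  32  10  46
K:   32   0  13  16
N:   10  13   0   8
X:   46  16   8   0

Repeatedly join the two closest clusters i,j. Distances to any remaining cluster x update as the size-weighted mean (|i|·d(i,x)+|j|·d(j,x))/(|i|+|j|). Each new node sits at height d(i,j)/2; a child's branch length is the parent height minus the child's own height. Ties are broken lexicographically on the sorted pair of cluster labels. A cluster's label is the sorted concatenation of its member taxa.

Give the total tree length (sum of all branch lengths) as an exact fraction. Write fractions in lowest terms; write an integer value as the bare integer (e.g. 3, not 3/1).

step 1: merge (N,X) at d=8; branch lengths N→4, X→4; new cluster NX
  updated: d(B,NX)=28, d(K,NX)=29/2
step 2: merge (K,NX) at d=29/2; branch lengths K→29/4, NX→13/4; new cluster KNX
  updated: d(B,KNX)=88/3
step 3: merge (B,KNX) at d=88/3; branch lengths B→44/3, KNX→89/12; new cluster BKNX
final tree: (B:44/3,(K:29/4,(N:4,X:4):13/4):89/12)
total length: 487/12

487/12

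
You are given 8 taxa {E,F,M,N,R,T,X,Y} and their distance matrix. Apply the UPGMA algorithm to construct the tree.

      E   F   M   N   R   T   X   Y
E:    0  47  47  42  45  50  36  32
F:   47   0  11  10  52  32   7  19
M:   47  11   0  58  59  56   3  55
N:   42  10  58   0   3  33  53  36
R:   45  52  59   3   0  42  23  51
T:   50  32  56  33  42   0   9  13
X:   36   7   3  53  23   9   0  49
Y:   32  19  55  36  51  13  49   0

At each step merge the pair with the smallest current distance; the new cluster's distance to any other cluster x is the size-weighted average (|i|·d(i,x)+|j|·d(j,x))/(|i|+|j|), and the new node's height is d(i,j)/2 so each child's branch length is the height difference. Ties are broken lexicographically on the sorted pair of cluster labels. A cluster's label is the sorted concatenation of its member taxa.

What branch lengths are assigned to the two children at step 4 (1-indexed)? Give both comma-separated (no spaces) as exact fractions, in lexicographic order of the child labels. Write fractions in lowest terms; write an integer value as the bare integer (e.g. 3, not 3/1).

13/2,13/2

iteration 1: select M,X (d=3); attach at lengths (3/2, 3/2); label the merged cluster MX
  updated: d(E,MX)=83/2, d(F,MX)=9, d(MX,N)=111/2, d(MX,R)=41, d(MX,T)=65/2, d(MX,Y)=52
iteration 2: select N,R (d=3); attach at lengths (3/2, 3/2); label the merged cluster NR
  updated: d(E,NR)=87/2, d(F,NR)=31, d(MX,NR)=193/4, d(NR,T)=75/2, d(NR,Y)=87/2
iteration 3: select F,MX (d=9); attach at lengths (9/2, 3); label the merged cluster FMX
  updated: d(E,FMX)=130/3, d(FMX,NR)=85/2, d(FMX,T)=97/3, d(FMX,Y)=41
iteration 4: select T,Y (d=13); attach at lengths (13/2, 13/2); label the merged cluster TY
  updated: d(E,TY)=41, d(FMX,TY)=110/3, d(NR,TY)=81/2
iteration 5: select FMX,TY (d=110/3); attach at lengths (83/6, 71/6); label the merged cluster FMTXY
  updated: d(E,FMTXY)=212/5, d(FMTXY,NR)=417/10
iteration 6: select FMTXY,NR (d=417/10); attach at lengths (151/60, 387/20); label the merged cluster FMNRTXY
  updated: d(E,FMNRTXY)=299/7
iteration 7: select E,FMNRTXY (d=299/7); attach at lengths (299/14, 71/140); label the merged cluster EFMNRTXY
final tree: (E:299/14,(((F:9/2,(M:3/2,X:3/2):3):83/6,(T:13/2,Y:13/2):71/6):151/60,(N:3/2,R:3/2):387/20):71/140)
total length: 40277/420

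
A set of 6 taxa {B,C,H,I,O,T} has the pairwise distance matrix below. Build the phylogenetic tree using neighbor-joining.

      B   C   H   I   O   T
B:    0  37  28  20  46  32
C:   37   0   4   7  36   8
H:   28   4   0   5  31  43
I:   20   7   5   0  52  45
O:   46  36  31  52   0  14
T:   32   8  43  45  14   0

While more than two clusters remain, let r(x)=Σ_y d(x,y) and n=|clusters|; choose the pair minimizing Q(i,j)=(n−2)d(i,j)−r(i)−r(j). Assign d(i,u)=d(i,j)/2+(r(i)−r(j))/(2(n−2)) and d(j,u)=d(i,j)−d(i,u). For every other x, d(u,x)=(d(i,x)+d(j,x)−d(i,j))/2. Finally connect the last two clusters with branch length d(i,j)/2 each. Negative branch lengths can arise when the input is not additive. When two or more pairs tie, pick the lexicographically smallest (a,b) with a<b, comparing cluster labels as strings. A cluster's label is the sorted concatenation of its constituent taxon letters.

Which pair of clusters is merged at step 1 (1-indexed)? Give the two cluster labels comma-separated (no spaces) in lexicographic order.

O,T

iteration 1: select O,T (d=14, Q=-265); attach at lengths (93/8, 19/8); label the merged cluster OT
  updated: d(B,OT)=32, d(C,OT)=15, d(H,OT)=30, d(I,OT)=83/2
iteration 2: select B,OT (d=32, Q=-279/2); attach at lengths (63/4, 65/4); label the merged cluster BOT
  updated: d(BOT,C)=10, d(BOT,H)=13, d(BOT,I)=59/4
iteration 3: select BOT,C (d=10, Q=-155/4); attach at lengths (147/16, 13/16); label the merged cluster BCOT
  updated: d(BCOT,H)=7/2, d(BCOT,I)=47/8
iteration 4: select BCOT,H (d=7/2, Q=-115/8); attach at lengths (35/16, 21/16); label the merged cluster BCHOT
  updated: d(BCHOT,I)=59/16
iteration 5: select BCHOT,I (d=59/16); attach at lengths (59/32, 59/32); label the merged cluster BCHIOT
final tree: ((((B:63/4,(O:93/8,T:19/8):65/4):147/16,C:13/16):35/16,H:21/16):59/32,I:59/32)
total length: 1011/16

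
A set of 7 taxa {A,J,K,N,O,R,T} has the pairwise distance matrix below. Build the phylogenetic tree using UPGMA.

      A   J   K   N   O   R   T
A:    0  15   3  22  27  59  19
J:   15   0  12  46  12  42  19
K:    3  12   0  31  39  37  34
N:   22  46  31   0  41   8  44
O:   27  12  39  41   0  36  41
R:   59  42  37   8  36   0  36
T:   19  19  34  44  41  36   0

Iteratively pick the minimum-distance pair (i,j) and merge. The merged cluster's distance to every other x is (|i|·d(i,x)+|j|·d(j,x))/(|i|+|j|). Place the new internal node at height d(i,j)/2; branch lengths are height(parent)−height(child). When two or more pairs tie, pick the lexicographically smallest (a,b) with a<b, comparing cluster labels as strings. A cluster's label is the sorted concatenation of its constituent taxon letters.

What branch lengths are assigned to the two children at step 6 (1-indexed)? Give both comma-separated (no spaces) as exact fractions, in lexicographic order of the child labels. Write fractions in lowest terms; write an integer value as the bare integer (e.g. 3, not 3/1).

iteration 1: select A,K (d=3); attach at lengths (3/2, 3/2); label the merged cluster AK
  updated: d(AK,J)=27/2, d(AK,N)=53/2, d(AK,O)=33, d(AK,R)=48, d(AK,T)=53/2
iteration 2: select N,R (d=8); attach at lengths (4, 4); label the merged cluster NR
  updated: d(AK,NR)=149/4, d(J,NR)=44, d(NR,O)=77/2, d(NR,T)=40
iteration 3: select J,O (d=12); attach at lengths (6, 6); label the merged cluster JO
  updated: d(AK,JO)=93/4, d(JO,NR)=165/4, d(JO,T)=30
iteration 4: select AK,JO (d=93/4); attach at lengths (81/8, 45/8); label the merged cluster AJKO
  updated: d(AJKO,NR)=157/4, d(AJKO,T)=113/4
iteration 5: select AJKO,T (d=113/4); attach at lengths (5/2, 113/8); label the merged cluster AJKOT
  updated: d(AJKOT,NR)=197/5
iteration 6: select AJKOT,NR (d=197/5); attach at lengths (223/40, 157/10); label the merged cluster AJKNORT
final tree: ((((A:3/2,K:3/2):81/8,(J:6,O:6):45/8):5/2,T:113/8):223/40,(N:4,R:4):157/10)
total length: 1533/20

223/40,157/10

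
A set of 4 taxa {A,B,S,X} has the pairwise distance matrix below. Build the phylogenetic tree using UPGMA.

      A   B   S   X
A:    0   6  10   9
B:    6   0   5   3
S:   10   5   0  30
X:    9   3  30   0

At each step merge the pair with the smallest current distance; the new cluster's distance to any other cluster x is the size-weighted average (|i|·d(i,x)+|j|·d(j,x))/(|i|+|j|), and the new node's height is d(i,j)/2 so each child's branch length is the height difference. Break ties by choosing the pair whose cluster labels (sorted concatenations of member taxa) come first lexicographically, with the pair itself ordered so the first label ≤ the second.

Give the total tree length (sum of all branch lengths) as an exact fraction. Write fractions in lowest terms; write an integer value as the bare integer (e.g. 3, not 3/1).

step 1: merge (B,X) at d=3; branch lengths B→3/2, X→3/2; new cluster BX
  updated: d(A,BX)=15/2, d(BX,S)=35/2
step 2: merge (A,BX) at d=15/2; branch lengths A→15/4, BX→9/4; new cluster ABX
  updated: d(ABX,S)=15
step 3: merge (ABX,S) at d=15; branch lengths ABX→15/4, S→15/2; new cluster ABSX
final tree: ((A:15/4,(B:3/2,X:3/2):9/4):15/4,S:15/2)
total length: 81/4

81/4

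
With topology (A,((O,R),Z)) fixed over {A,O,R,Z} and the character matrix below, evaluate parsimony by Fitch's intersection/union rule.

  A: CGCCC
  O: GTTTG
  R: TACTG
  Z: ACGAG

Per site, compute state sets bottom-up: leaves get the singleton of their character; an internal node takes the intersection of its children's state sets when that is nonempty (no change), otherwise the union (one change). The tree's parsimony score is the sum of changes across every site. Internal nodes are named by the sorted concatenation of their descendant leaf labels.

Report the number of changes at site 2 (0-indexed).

2

OR@0: {G} ∪ {T} = {G,T} (union, +1)
ORZ@0: {G,T} ∪ {A} = {A,G,T} (union, +1)
AORZ@0: {C} ∪ {A,G,T} = {A,C,G,T} (union, +1)
OR@1: {T} ∪ {A} = {A,T} (union, +1)
ORZ@1: {A,T} ∪ {C} = {A,C,T} (union, +1)
AORZ@1: {G} ∪ {A,C,T} = {A,C,G,T} (union, +1)
OR@2: {T} ∪ {C} = {C,T} (union, +1)
ORZ@2: {C,T} ∪ {G} = {C,G,T} (union, +1)
AORZ@2: {C} ∩ {C,G,T} = {C} (intersection, +0)
OR@3: {T} ∩ {T} = {T} (intersection, +0)
ORZ@3: {T} ∪ {A} = {A,T} (union, +1)
AORZ@3: {C} ∪ {A,T} = {A,C,T} (union, +1)
OR@4: {G} ∩ {G} = {G} (intersection, +0)
ORZ@4: {G} ∩ {G} = {G} (intersection, +0)
AORZ@4: {C} ∪ {G} = {C,G} (union, +1)
per-site changes: [3, 3, 2, 2, 1]; total = 11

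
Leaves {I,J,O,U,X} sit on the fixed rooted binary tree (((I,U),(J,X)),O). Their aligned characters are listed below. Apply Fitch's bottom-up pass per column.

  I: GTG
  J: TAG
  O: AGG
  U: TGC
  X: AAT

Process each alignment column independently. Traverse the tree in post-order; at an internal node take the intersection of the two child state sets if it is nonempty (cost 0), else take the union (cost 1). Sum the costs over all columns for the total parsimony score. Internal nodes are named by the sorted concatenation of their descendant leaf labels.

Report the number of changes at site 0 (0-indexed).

IU@0: {G} ∪ {T} = {G,T} (union, +1)
JX@0: {T} ∪ {A} = {A,T} (union, +1)
IJUX@0: {G,T} ∩ {A,T} = {T} (intersection, +0)
IJOUX@0: {T} ∪ {A} = {A,T} (union, +1)
IU@1: {T} ∪ {G} = {G,T} (union, +1)
JX@1: {A} ∩ {A} = {A} (intersection, +0)
IJUX@1: {G,T} ∪ {A} = {A,G,T} (union, +1)
IJOUX@1: {A,G,T} ∩ {G} = {G} (intersection, +0)
IU@2: {G} ∪ {C} = {C,G} (union, +1)
JX@2: {G} ∪ {T} = {G,T} (union, +1)
IJUX@2: {C,G} ∩ {G,T} = {G} (intersection, +0)
IJOUX@2: {G} ∩ {G} = {G} (intersection, +0)
per-site changes: [3, 2, 2]; total = 7

3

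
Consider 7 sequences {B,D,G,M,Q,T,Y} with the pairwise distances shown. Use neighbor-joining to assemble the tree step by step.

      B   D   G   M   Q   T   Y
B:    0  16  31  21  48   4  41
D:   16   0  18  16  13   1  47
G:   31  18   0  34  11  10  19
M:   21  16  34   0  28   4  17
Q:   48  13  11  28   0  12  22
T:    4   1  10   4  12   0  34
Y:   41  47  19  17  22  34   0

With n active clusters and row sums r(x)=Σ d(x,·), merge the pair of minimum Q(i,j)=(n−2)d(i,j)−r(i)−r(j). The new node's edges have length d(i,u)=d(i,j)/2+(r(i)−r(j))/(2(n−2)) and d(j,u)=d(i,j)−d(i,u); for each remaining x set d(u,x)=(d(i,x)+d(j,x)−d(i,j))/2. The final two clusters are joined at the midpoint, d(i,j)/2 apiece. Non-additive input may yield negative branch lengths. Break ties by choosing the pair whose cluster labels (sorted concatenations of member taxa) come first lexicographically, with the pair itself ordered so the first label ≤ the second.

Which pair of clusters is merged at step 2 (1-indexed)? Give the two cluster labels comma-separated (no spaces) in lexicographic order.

G,Q

1. join M+Y (d=17, Q=-215) ⇒ MY; edges |M|=5/2, |Y|=29/2
  updated: d(B,MY)=45/2, d(D,MY)=23, d(G,MY)=18, d(MY,Q)=33/2, d(MY,T)=21/2
2. join G+Q (d=11, Q=-289/2) ⇒ GQ; edges |G|=63/16, |Q|=113/16
  updated: d(B,GQ)=34, d(D,GQ)=10, d(GQ,MY)=47/4, d(GQ,T)=11/2
3. join GQ+MY (d=47/4, Q=-375/4) ⇒ GMQY; edges |GQ|=115/24, |MY|=167/24
  updated: d(B,GMQY)=179/8, d(D,GMQY)=85/8, d(GMQY,T)=17/8
4. join B+T (d=4, Q=-83/2) ⇒ BT; edges |B|=173/16, |T|=-109/16
  updated: d(BT,D)=13/2, d(BT,GMQY)=41/4
5. join BT+D (d=13/2, Q=-219/8) ⇒ BDT; edges |BT|=49/16, |D|=55/16
  updated: d(BDT,GMQY)=115/16
6. join BDT+GMQY (d=115/16) ⇒ BDGMQTY; edges |BDT|=115/32, |GMQY|=115/32
final tree: (((B:173/16,T:-109/16):49/16,D:55/16):115/32,((G:63/16,Q:113/16):115/24,(M:5/2,Y:29/2):167/24):115/32)
total length: 919/16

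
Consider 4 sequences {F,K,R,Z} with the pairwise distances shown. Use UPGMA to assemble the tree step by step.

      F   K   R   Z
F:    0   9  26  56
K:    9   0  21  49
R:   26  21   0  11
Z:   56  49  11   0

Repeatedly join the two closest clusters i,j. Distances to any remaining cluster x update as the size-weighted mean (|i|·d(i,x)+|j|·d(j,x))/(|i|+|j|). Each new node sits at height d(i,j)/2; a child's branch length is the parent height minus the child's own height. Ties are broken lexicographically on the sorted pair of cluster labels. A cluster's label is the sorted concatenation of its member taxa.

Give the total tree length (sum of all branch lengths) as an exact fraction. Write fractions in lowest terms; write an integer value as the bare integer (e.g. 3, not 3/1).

48

1. join F+K (d=9) ⇒ FK; edges |F|=9/2, |K|=9/2
  updated: d(FK,R)=47/2, d(FK,Z)=105/2
2. join R+Z (d=11) ⇒ RZ; edges |R|=11/2, |Z|=11/2
  updated: d(FK,RZ)=38
3. join FK+RZ (d=38) ⇒ FKRZ; edges |FK|=29/2, |RZ|=27/2
final tree: ((F:9/2,K:9/2):29/2,(R:11/2,Z:11/2):27/2)
total length: 48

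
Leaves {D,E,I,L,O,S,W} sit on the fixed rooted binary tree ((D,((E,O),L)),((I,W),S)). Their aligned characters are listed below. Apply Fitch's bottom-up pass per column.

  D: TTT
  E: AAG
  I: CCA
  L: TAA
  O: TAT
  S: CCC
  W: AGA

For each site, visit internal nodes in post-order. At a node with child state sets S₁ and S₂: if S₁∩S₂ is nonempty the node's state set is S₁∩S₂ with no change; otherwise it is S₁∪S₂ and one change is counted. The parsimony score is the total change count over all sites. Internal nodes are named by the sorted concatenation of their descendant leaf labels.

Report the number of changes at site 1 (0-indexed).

site 0, node EO: E={A} ∪ O={T} → {A,T} (+1)
site 0, node ELO: EO={A,T} ∩ L={T} → {T} (+0)
site 0, node DELO: D={T} ∩ ELO={T} → {T} (+0)
site 0, node IW: I={C} ∪ W={A} → {A,C} (+1)
site 0, node ISW: IW={A,C} ∩ S={C} → {C} (+0)
site 0, node DEILOSW: DELO={T} ∪ ISW={C} → {C,T} (+1)
site 1, node EO: E={A} ∩ O={A} → {A} (+0)
site 1, node ELO: EO={A} ∩ L={A} → {A} (+0)
site 1, node DELO: D={T} ∪ ELO={A} → {A,T} (+1)
site 1, node IW: I={C} ∪ W={G} → {C,G} (+1)
site 1, node ISW: IW={C,G} ∩ S={C} → {C} (+0)
site 1, node DEILOSW: DELO={A,T} ∪ ISW={C} → {A,C,T} (+1)
site 2, node EO: E={G} ∪ O={T} → {G,T} (+1)
site 2, node ELO: EO={G,T} ∪ L={A} → {A,G,T} (+1)
site 2, node DELO: D={T} ∩ ELO={A,G,T} → {T} (+0)
site 2, node IW: I={A} ∩ W={A} → {A} (+0)
site 2, node ISW: IW={A} ∪ S={C} → {A,C} (+1)
site 2, node DEILOSW: DELO={T} ∪ ISW={A,C} → {A,C,T} (+1)
per-site changes: [3, 3, 4]; total = 10

3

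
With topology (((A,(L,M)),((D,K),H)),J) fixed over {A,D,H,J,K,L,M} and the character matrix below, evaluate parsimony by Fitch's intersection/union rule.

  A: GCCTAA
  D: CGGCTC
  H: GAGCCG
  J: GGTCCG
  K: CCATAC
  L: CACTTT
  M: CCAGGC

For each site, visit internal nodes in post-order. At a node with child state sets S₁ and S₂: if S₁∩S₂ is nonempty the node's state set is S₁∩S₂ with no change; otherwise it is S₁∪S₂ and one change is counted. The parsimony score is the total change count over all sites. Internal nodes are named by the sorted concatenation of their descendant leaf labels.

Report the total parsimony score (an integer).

22

LM@0: {C} ∩ {C} = {C} (intersection, +0)
ALM@0: {G} ∪ {C} = {C,G} (union, +1)
DK@0: {C} ∩ {C} = {C} (intersection, +0)
DHK@0: {C} ∪ {G} = {C,G} (union, +1)
ADHKLM@0: {C,G} ∩ {C,G} = {C,G} (intersection, +0)
ADHJKLM@0: {C,G} ∩ {G} = {G} (intersection, +0)
LM@1: {A} ∪ {C} = {A,C} (union, +1)
ALM@1: {C} ∩ {A,C} = {C} (intersection, +0)
DK@1: {G} ∪ {C} = {C,G} (union, +1)
DHK@1: {C,G} ∪ {A} = {A,C,G} (union, +1)
ADHKLM@1: {C} ∩ {A,C,G} = {C} (intersection, +0)
ADHJKLM@1: {C} ∪ {G} = {C,G} (union, +1)
LM@2: {C} ∪ {A} = {A,C} (union, +1)
ALM@2: {C} ∩ {A,C} = {C} (intersection, +0)
DK@2: {G} ∪ {A} = {A,G} (union, +1)
DHK@2: {A,G} ∩ {G} = {G} (intersection, +0)
ADHKLM@2: {C} ∪ {G} = {C,G} (union, +1)
ADHJKLM@2: {C,G} ∪ {T} = {C,G,T} (union, +1)
LM@3: {T} ∪ {G} = {G,T} (union, +1)
ALM@3: {T} ∩ {G,T} = {T} (intersection, +0)
DK@3: {C} ∪ {T} = {C,T} (union, +1)
DHK@3: {C,T} ∩ {C} = {C} (intersection, +0)
ADHKLM@3: {T} ∪ {C} = {C,T} (union, +1)
ADHJKLM@3: {C,T} ∩ {C} = {C} (intersection, +0)
LM@4: {T} ∪ {G} = {G,T} (union, +1)
ALM@4: {A} ∪ {G,T} = {A,G,T} (union, +1)
DK@4: {T} ∪ {A} = {A,T} (union, +1)
DHK@4: {A,T} ∪ {C} = {A,C,T} (union, +1)
ADHKLM@4: {A,G,T} ∩ {A,C,T} = {A,T} (intersection, +0)
ADHJKLM@4: {A,T} ∪ {C} = {A,C,T} (union, +1)
LM@5: {T} ∪ {C} = {C,T} (union, +1)
ALM@5: {A} ∪ {C,T} = {A,C,T} (union, +1)
DK@5: {C} ∩ {C} = {C} (intersection, +0)
DHK@5: {C} ∪ {G} = {C,G} (union, +1)
ADHKLM@5: {A,C,T} ∩ {C,G} = {C} (intersection, +0)
ADHJKLM@5: {C} ∪ {G} = {C,G} (union, +1)
per-site changes: [2, 4, 4, 3, 5, 4]; total = 22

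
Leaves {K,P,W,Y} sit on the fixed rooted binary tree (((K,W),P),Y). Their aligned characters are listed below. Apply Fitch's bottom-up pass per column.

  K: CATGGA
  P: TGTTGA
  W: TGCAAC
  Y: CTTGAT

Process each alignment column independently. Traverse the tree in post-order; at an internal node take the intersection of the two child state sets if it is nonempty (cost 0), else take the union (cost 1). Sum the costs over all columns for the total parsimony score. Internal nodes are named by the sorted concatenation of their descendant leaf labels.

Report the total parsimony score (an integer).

KW@0: {C} ∪ {T} = {C,T} (union, +1)
KPW@0: {C,T} ∩ {T} = {T} (intersection, +0)
KPWY@0: {T} ∪ {C} = {C,T} (union, +1)
KW@1: {A} ∪ {G} = {A,G} (union, +1)
KPW@1: {A,G} ∩ {G} = {G} (intersection, +0)
KPWY@1: {G} ∪ {T} = {G,T} (union, +1)
KW@2: {T} ∪ {C} = {C,T} (union, +1)
KPW@2: {C,T} ∩ {T} = {T} (intersection, +0)
KPWY@2: {T} ∩ {T} = {T} (intersection, +0)
KW@3: {G} ∪ {A} = {A,G} (union, +1)
KPW@3: {A,G} ∪ {T} = {A,G,T} (union, +1)
KPWY@3: {A,G,T} ∩ {G} = {G} (intersection, +0)
KW@4: {G} ∪ {A} = {A,G} (union, +1)
KPW@4: {A,G} ∩ {G} = {G} (intersection, +0)
KPWY@4: {G} ∪ {A} = {A,G} (union, +1)
KW@5: {A} ∪ {C} = {A,C} (union, +1)
KPW@5: {A,C} ∩ {A} = {A} (intersection, +0)
KPWY@5: {A} ∪ {T} = {A,T} (union, +1)
per-site changes: [2, 2, 1, 2, 2, 2]; total = 11

11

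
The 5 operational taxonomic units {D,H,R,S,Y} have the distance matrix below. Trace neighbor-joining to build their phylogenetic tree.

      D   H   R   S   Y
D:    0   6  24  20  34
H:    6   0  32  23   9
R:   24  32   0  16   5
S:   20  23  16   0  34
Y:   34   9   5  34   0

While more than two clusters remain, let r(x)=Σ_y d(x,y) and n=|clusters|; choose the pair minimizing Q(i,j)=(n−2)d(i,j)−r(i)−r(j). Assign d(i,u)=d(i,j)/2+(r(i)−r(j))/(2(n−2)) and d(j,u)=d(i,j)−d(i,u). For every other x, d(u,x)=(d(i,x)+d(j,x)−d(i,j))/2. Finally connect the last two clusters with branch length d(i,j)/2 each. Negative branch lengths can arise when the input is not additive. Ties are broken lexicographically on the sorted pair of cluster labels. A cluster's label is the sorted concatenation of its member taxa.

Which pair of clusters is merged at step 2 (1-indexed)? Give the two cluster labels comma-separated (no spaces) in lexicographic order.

step 1: merge (R,Y) at d=5, Q=-144; branch lengths R→5/3, Y→10/3; new cluster RY
  updated: d(D,RY)=53/2, d(H,RY)=18, d(RY,S)=45/2
step 2: merge (D,H) at d=6, Q=-175/2; branch lengths D→35/8, H→13/8; new cluster DH
  updated: d(DH,RY)=77/4, d(DH,S)=37/2
step 3: merge (DH,RY) at d=77/4, Q=-241/4; branch lengths DH→61/8, RY→93/8; new cluster DHRY
  updated: d(DHRY,S)=87/8
step 4: merge (DHRY,S) at d=87/8; branch lengths DHRY→87/16, S→87/16; new cluster DHRSY
final tree: (((D:35/8,H:13/8):61/8,(R:5/3,Y:10/3):93/8):87/16,S:87/16)
total length: 329/8

D,H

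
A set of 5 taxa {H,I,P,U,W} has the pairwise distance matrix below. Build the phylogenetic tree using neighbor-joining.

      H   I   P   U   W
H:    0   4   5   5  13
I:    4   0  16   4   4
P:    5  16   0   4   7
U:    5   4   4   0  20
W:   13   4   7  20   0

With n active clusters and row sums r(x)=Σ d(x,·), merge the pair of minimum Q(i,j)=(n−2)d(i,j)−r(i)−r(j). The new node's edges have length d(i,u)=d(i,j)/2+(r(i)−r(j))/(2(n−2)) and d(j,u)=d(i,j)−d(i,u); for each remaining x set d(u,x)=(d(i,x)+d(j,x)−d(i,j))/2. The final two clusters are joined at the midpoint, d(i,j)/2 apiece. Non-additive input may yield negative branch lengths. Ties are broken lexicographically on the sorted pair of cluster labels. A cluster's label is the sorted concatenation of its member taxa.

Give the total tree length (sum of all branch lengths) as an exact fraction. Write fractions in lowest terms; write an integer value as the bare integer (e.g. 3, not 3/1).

step 1: merge (I,W) at d=4, Q=-60; branch lengths I→-2/3, W→14/3; new cluster IW
  updated: d(H,IW)=13/2, d(IW,P)=19/2, d(IW,U)=10
step 2: merge (H,IW) at d=13/2, Q=-59/2; branch lengths H→7/8, IW→45/8; new cluster HIW
  updated: d(HIW,P)=4, d(HIW,U)=17/4
step 3: merge (HIW,P) at d=4, Q=-49/4; branch lengths HIW→17/8, P→15/8; new cluster HIPW
  updated: d(HIPW,U)=17/8
step 4: merge (HIPW,U) at d=17/8; branch lengths HIPW→17/16, U→17/16; new cluster HIPUW
final tree: (((H:7/8,(I:-2/3,W:14/3):45/8):17/8,P:15/8):17/16,U:17/16)
total length: 133/8

133/8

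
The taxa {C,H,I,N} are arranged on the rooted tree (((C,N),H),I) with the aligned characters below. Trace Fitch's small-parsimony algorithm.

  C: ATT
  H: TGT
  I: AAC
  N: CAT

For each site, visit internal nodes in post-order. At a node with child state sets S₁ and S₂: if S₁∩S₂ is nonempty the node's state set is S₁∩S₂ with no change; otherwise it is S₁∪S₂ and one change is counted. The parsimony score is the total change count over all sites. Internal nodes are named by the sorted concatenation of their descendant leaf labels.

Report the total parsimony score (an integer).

5

[col 0] CN: children C:{A}, N:{C} ∪→ {A,C}; cost 1
[col 0] CHN: children CN:{A,C}, H:{T} ∪→ {A,C,T}; cost 1
[col 0] CHIN: children CHN:{A,C,T}, I:{A} ∩→ {A}; cost 0
[col 1] CN: children C:{T}, N:{A} ∪→ {A,T}; cost 1
[col 1] CHN: children CN:{A,T}, H:{G} ∪→ {A,G,T}; cost 1
[col 1] CHIN: children CHN:{A,G,T}, I:{A} ∩→ {A}; cost 0
[col 2] CN: children C:{T}, N:{T} ∩→ {T}; cost 0
[col 2] CHN: children CN:{T}, H:{T} ∩→ {T}; cost 0
[col 2] CHIN: children CHN:{T}, I:{C} ∪→ {C,T}; cost 1
per-site changes: [2, 2, 1]; total = 5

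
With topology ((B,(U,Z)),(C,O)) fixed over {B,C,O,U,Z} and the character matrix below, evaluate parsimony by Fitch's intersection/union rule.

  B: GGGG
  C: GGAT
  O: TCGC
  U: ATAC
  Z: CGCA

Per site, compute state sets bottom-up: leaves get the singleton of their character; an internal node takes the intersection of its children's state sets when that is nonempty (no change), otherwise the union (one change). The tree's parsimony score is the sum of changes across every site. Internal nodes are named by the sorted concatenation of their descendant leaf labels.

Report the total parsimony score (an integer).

UZ@0: {A} ∪ {C} = {A,C} (union, +1)
BUZ@0: {G} ∪ {A,C} = {A,C,G} (union, +1)
CO@0: {G} ∪ {T} = {G,T} (union, +1)
BCOUZ@0: {A,C,G} ∩ {G,T} = {G} (intersection, +0)
UZ@1: {T} ∪ {G} = {G,T} (union, +1)
BUZ@1: {G} ∩ {G,T} = {G} (intersection, +0)
CO@1: {G} ∪ {C} = {C,G} (union, +1)
BCOUZ@1: {G} ∩ {C,G} = {G} (intersection, +0)
UZ@2: {A} ∪ {C} = {A,C} (union, +1)
BUZ@2: {G} ∪ {A,C} = {A,C,G} (union, +1)
CO@2: {A} ∪ {G} = {A,G} (union, +1)
BCOUZ@2: {A,C,G} ∩ {A,G} = {A,G} (intersection, +0)
UZ@3: {C} ∪ {A} = {A,C} (union, +1)
BUZ@3: {G} ∪ {A,C} = {A,C,G} (union, +1)
CO@3: {T} ∪ {C} = {C,T} (union, +1)
BCOUZ@3: {A,C,G} ∩ {C,T} = {C} (intersection, +0)
per-site changes: [3, 2, 3, 3]; total = 11

11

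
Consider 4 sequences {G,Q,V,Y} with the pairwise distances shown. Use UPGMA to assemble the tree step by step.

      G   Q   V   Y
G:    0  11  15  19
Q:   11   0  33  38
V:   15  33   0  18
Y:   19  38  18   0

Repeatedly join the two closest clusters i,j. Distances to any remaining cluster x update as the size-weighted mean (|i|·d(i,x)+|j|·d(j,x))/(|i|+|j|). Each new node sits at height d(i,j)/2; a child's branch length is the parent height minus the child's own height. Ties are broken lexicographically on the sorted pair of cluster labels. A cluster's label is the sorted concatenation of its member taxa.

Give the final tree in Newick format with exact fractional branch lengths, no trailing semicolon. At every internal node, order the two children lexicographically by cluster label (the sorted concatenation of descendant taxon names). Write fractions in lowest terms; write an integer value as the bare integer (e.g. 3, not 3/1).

iteration 1: select G,Q (d=11); attach at lengths (11/2, 11/2); label the merged cluster GQ
  updated: d(GQ,V)=24, d(GQ,Y)=57/2
iteration 2: select V,Y (d=18); attach at lengths (9, 9); label the merged cluster VY
  updated: d(GQ,VY)=105/4
iteration 3: select GQ,VY (d=105/4); attach at lengths (61/8, 33/8); label the merged cluster GQVY
final tree: ((G:11/2,Q:11/2):61/8,(V:9,Y:9):33/8)
total length: 163/4

((G:11/2,Q:11/2):61/8,(V:9,Y:9):33/8)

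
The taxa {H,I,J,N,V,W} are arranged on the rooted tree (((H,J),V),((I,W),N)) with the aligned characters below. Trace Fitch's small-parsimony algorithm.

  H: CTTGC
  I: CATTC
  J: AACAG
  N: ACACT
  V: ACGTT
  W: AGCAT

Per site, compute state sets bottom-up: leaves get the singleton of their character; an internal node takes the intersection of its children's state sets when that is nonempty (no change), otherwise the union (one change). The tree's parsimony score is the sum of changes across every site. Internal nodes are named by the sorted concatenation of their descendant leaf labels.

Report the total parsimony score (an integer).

[col 0] HJ: children H:{C}, J:{A} ∪→ {A,C}; cost 1
[col 0] HJV: children HJ:{A,C}, V:{A} ∩→ {A}; cost 0
[col 0] IW: children I:{C}, W:{A} ∪→ {A,C}; cost 1
[col 0] INW: children IW:{A,C}, N:{A} ∩→ {A}; cost 0
[col 0] HIJNVW: children HJV:{A}, INW:{A} ∩→ {A}; cost 0
[col 1] HJ: children H:{T}, J:{A} ∪→ {A,T}; cost 1
[col 1] HJV: children HJ:{A,T}, V:{C} ∪→ {A,C,T}; cost 1
[col 1] IW: children I:{A}, W:{G} ∪→ {A,G}; cost 1
[col 1] INW: children IW:{A,G}, N:{C} ∪→ {A,C,G}; cost 1
[col 1] HIJNVW: children HJV:{A,C,T}, INW:{A,C,G} ∩→ {A,C}; cost 0
[col 2] HJ: children H:{T}, J:{C} ∪→ {C,T}; cost 1
[col 2] HJV: children HJ:{C,T}, V:{G} ∪→ {C,G,T}; cost 1
[col 2] IW: children I:{T}, W:{C} ∪→ {C,T}; cost 1
[col 2] INW: children IW:{C,T}, N:{A} ∪→ {A,C,T}; cost 1
[col 2] HIJNVW: children HJV:{C,G,T}, INW:{A,C,T} ∩→ {C,T}; cost 0
[col 3] HJ: children H:{G}, J:{A} ∪→ {A,G}; cost 1
[col 3] HJV: children HJ:{A,G}, V:{T} ∪→ {A,G,T}; cost 1
[col 3] IW: children I:{T}, W:{A} ∪→ {A,T}; cost 1
[col 3] INW: children IW:{A,T}, N:{C} ∪→ {A,C,T}; cost 1
[col 3] HIJNVW: children HJV:{A,G,T}, INW:{A,C,T} ∩→ {A,T}; cost 0
[col 4] HJ: children H:{C}, J:{G} ∪→ {C,G}; cost 1
[col 4] HJV: children HJ:{C,G}, V:{T} ∪→ {C,G,T}; cost 1
[col 4] IW: children I:{C}, W:{T} ∪→ {C,T}; cost 1
[col 4] INW: children IW:{C,T}, N:{T} ∩→ {T}; cost 0
[col 4] HIJNVW: children HJV:{C,G,T}, INW:{T} ∩→ {T}; cost 0
per-site changes: [2, 4, 4, 4, 3]; total = 17

17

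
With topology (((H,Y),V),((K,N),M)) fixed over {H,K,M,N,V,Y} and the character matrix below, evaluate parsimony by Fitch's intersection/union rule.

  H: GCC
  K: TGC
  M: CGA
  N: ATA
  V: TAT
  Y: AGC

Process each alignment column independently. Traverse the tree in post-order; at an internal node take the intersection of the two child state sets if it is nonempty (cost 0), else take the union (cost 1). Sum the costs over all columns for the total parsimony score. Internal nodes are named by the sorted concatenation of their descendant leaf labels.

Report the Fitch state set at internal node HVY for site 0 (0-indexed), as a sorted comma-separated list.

HY@0: {G} ∪ {A} = {A,G} (union, +1)
HVY@0: {A,G} ∪ {T} = {A,G,T} (union, +1)
KN@0: {T} ∪ {A} = {A,T} (union, +1)
KMN@0: {A,T} ∪ {C} = {A,C,T} (union, +1)
HKMNVY@0: {A,G,T} ∩ {A,C,T} = {A,T} (intersection, +0)
HY@1: {C} ∪ {G} = {C,G} (union, +1)
HVY@1: {C,G} ∪ {A} = {A,C,G} (union, +1)
KN@1: {G} ∪ {T} = {G,T} (union, +1)
KMN@1: {G,T} ∩ {G} = {G} (intersection, +0)
HKMNVY@1: {A,C,G} ∩ {G} = {G} (intersection, +0)
HY@2: {C} ∩ {C} = {C} (intersection, +0)
HVY@2: {C} ∪ {T} = {C,T} (union, +1)
KN@2: {C} ∪ {A} = {A,C} (union, +1)
KMN@2: {A,C} ∩ {A} = {A} (intersection, +0)
HKMNVY@2: {C,T} ∪ {A} = {A,C,T} (union, +1)
per-site changes: [4, 3, 3]; total = 10

A,G,T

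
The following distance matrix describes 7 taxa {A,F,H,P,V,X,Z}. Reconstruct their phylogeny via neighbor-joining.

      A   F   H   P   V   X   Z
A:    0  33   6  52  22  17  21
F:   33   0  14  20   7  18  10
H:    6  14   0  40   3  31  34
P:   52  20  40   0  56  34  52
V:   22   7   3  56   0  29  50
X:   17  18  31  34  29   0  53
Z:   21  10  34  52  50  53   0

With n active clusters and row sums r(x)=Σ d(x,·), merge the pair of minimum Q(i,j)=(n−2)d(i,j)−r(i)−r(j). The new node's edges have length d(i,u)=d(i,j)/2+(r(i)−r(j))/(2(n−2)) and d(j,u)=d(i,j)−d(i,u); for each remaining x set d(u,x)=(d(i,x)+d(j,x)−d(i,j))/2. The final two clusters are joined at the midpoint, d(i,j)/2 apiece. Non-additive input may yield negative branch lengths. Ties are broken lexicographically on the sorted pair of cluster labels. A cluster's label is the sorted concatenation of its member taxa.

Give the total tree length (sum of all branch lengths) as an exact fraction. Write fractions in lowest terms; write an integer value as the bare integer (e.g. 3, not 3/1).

649/8

iteration 1: select H,V (d=3, Q=-280); attach at lengths (-12/5, 27/5); label the merged cluster HV
  updated: d(A,HV)=25/2, d(F,HV)=9, d(HV,P)=93/2, d(HV,X)=57/2, d(HV,Z)=81/2
iteration 2: select A,Z (d=21, Q=-228); attach at lengths (43/8, 125/8); label the merged cluster AZ
  updated: d(AZ,F)=11, d(AZ,HV)=16, d(AZ,P)=83/2, d(AZ,X)=49/2
iteration 3: select AZ,HV (d=16, Q=-145); attach at lengths (41/6, 55/6); label the merged cluster AHVZ
  updated: d(AHVZ,F)=2, d(AHVZ,P)=36, d(AHVZ,X)=37/2
iteration 4: select AHVZ,F (d=2, Q=-185/2); attach at lengths (41/8, -25/8); label the merged cluster AFHVZ
  updated: d(AFHVZ,P)=27, d(AFHVZ,X)=69/4
iteration 5: select AFHVZ,P (d=27, Q=-313/4); attach at lengths (41/8, 175/8); label the merged cluster AFHPVZ
  updated: d(AFHPVZ,X)=97/8
iteration 6: select AFHPVZ,X (d=97/8); attach at lengths (97/16, 97/16); label the merged cluster AFHPVXZ
final tree: (((((A:43/8,Z:125/8):41/6,(H:-12/5,V:27/5):55/6):41/8,F:-25/8):41/8,P:175/8):97/16,X:97/16)
total length: 649/8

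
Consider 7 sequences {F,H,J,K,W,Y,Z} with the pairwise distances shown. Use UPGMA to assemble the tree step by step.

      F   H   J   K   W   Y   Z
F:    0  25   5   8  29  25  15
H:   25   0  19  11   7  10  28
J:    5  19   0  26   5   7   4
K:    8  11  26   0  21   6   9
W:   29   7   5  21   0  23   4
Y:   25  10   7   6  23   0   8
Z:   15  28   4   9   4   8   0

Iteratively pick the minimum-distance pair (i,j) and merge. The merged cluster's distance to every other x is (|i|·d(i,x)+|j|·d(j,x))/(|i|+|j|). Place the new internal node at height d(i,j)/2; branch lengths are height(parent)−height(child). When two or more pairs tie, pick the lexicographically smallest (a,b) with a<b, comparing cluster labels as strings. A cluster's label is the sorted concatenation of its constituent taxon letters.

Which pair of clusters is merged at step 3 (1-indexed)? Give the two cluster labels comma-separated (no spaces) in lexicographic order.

K,Y

step 1: merge (J,Z) at d=4; branch lengths J→2, Z→2; new cluster JZ
  updated: d(F,JZ)=10, d(H,JZ)=47/2, d(JZ,K)=35/2, d(JZ,W)=9/2, d(JZ,Y)=15/2
step 2: merge (JZ,W) at d=9/2; branch lengths JZ→1/4, W→9/4; new cluster JWZ
  updated: d(F,JWZ)=49/3, d(H,JWZ)=18, d(JWZ,K)=56/3, d(JWZ,Y)=38/3
step 3: merge (K,Y) at d=6; branch lengths K→3, Y→3; new cluster KY
  updated: d(F,KY)=33/2, d(H,KY)=21/2, d(JWZ,KY)=47/3
step 4: merge (H,KY) at d=21/2; branch lengths H→21/4, KY→9/4; new cluster HKY
  updated: d(F,HKY)=58/3, d(HKY,JWZ)=148/9
step 5: merge (F,JWZ) at d=49/3; branch lengths F→49/6, JWZ→71/12; new cluster FJWZ
  updated: d(FJWZ,HKY)=103/6
step 6: merge (FJWZ,HKY) at d=103/6; branch lengths FJWZ→5/12, HKY→10/3; new cluster FHJKWYZ
final tree: ((F:49/6,((J:2,Z:2):1/4,W:9/4):71/12):5/12,(H:21/4,(K:3,Y:3):9/4):10/3)
total length: 227/6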